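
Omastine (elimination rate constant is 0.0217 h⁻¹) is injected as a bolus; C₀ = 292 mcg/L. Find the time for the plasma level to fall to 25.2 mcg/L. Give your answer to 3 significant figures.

C(t) = C₀ e^(−kt)  ⇒  t = ln(C₀/C) / k
t = ln(292/25.2) / 0.02170 = 2.450 / 0.02170 ≈ 113 hours

113 hours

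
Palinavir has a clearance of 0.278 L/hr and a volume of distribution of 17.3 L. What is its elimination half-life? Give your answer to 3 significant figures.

43.1 hours

k = CL / V = 0.278 / 17.3 = 0.01607 hr⁻¹
t½ = ln 2 / k = ln 2 / 0.01607 ≈ 43.1 hours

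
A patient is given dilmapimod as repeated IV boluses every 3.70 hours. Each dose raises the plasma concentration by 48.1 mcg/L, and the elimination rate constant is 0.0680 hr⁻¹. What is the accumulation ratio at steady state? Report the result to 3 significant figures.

4.50

Fraction remaining after one interval: e^(−kτ) = e^(−0.06800 × 3.70) = 0.7776
R = 1 / (1 − 0.7776) = 1 / 0.2224 ≈ 4.50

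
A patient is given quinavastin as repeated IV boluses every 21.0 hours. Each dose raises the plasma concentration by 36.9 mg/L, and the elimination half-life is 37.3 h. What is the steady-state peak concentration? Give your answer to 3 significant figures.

k = ln 2 / 37.3 = 0.01858 h⁻¹
Fraction remaining after one interval: e^(−kτ) = e^(−0.01858 × 21.0) = 0.6769
R = 1 / (1 − 0.6769) = 3.095
Css,max = 36.9 × 3.095 ≈ 114 mg/L

114 mg/L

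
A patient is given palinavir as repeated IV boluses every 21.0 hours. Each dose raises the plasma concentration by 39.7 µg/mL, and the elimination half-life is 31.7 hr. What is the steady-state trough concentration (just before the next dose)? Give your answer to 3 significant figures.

68.1 µg/mL

k = ln 2 / 31.7 = 0.02187 hr⁻¹
Fraction remaining after one interval: e^(−kτ) = e^(−0.02187 × 21.0) = 0.6318
R = 1 / (1 − 0.6318) = 2.716
Css,max = 39.7 × 2.716 = 107.8 µg/mL
Css,min = Css,max × e^(−kτ) = 107.8 × 0.6318 ≈ 68.1 µg/mL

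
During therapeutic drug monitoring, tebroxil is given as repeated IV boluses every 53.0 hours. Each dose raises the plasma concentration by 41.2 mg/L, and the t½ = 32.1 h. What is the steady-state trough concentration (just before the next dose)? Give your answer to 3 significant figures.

19.2 mg/L

k = ln 2 / 32.1 = 0.02159 h⁻¹
Fraction remaining after one interval: e^(−kτ) = e^(−0.02159 × 53.0) = 0.3184
R = 1 / (1 − 0.3184) = 1.467
Css,max = 41.2 × 1.467 = 60.45 mg/L
Css,min = Css,max × e^(−kτ) = 60.45 × 0.3184 ≈ 19.2 mg/L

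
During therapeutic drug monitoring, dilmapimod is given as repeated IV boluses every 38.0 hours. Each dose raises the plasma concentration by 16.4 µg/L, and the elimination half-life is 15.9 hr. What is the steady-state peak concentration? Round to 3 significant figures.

20.3 µg/L

k = ln 2 / 15.9 = 0.04359 hr⁻¹
Fraction remaining after one interval: e^(−kτ) = e^(−0.04359 × 38.0) = 0.1908
R = 1 / (1 − 0.1908) = 1.236
Css,max = 16.4 × 1.236 ≈ 20.3 µg/L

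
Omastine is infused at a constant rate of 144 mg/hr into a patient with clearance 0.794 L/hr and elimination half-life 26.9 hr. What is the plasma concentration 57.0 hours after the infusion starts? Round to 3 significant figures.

Css = rate / CL = 144 / 0.794 = 181.4 mg/L
k = ln 2 / 26.9 = 0.02577 hr⁻¹
C(t) = Css (1 − e^(−kt)) = 181.4 × (1 − e^(−1.469)) = 181.4 × 0.7698 ≈ 140 mg/L

140 mg/L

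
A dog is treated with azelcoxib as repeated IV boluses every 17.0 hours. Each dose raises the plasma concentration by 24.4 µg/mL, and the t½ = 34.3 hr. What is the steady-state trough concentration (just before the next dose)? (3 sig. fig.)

59.5 µg/mL

k = ln 2 / 34.3 = 0.02021 hr⁻¹
Fraction remaining after one interval: e^(−kτ) = e^(−0.02021 × 17.0) = 0.7093
R = 1 / (1 − 0.7093) = 3.439
Css,max = 24.4 × 3.439 = 83.92 µg/mL
Css,min = Css,max × e^(−kτ) = 83.92 × 0.7093 ≈ 59.5 µg/mL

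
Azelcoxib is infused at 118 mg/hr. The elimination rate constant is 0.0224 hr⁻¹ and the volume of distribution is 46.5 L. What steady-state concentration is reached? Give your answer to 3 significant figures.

CL = k · V = 0.0224 × 46.5 = 1.042 L/hr
Css = rate / CL = 118 / 1.042 ≈ 113 mg/L

113 mg/L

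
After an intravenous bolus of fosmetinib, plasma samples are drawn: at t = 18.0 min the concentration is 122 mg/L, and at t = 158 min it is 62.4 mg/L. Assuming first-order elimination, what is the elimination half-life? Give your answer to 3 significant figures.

145 minutes

k = ln(C₁/C₂) / (t₂ − t₁) = ln(122/62.4) / (158 − 18.0)
  = 0.6705 / 140.0 = 0.004789 min⁻¹
t½ = ln 2 / k = ln 2 / 0.004789 ≈ 145 minutes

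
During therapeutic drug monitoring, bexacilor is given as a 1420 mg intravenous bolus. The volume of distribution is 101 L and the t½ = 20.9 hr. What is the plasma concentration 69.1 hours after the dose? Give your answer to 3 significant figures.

1.42 µg/mL

C₀ = dose / V = 1420 / 101 = 14.06 µg/mL
k = ln 2 / 20.9 = 0.03316 hr⁻¹
C(t) = C₀ e^(−kt) = 14.06 × e^(−0.03316 × 69.1) = 14.06 × e^(−2.292) = 14.06 × 0.1011 ≈ 1.42 µg/mL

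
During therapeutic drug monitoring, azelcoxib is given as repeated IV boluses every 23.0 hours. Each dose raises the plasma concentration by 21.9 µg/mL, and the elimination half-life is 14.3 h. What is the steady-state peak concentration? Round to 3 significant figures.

k = ln 2 / 14.3 = 0.04847 h⁻¹
Fraction remaining after one interval: e^(−kτ) = e^(−0.04847 × 23.0) = 0.3280
R = 1 / (1 − 0.3280) = 1.488
Css,max = 21.9 × 1.488 ≈ 32.6 µg/mL

32.6 µg/mL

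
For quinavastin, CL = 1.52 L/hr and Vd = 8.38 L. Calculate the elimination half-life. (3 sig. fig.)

3.82 hours

k = CL / V = 1.52 / 8.38 = 0.1814 hr⁻¹
t½ = ln 2 / k = ln 2 / 0.1814 ≈ 3.82 hours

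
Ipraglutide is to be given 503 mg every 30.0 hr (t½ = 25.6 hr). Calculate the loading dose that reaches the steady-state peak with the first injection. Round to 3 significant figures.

904 mg

k = ln 2 / 25.6 = 0.02708 hr⁻¹
Accumulation ratio R = 1 / (1 − e^(−kτ)) = 1 / (1 − e^(−0.02708×30.0)) = 1 / (1 − 0.4438) = 1.798
Loading dose = maintenance dose × R = 503 × 1.798 ≈ 904 mg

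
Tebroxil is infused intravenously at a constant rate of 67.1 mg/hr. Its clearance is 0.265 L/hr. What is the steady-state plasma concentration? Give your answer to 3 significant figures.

Css = infusion rate / CL = 67.1 / 0.265 ≈ 253 µg/mL

253 µg/mL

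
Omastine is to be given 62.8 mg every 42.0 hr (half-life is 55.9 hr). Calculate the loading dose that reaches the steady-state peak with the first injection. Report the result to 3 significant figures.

155 mg

k = ln 2 / 55.9 = 0.01240 hr⁻¹
Accumulation ratio R = 1 / (1 − e^(−kτ)) = 1 / (1 − e^(−0.01240×42.0)) = 1 / (1 − 0.5941) = 2.463
Loading dose = maintenance dose × R = 62.8 × 2.463 ≈ 155 mg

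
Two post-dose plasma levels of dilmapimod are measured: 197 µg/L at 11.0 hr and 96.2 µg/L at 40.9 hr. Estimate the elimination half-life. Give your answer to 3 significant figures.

k = ln(C₁/C₂) / (t₂ − t₁) = ln(197/96.2) / (40.9 − 11.0)
  = 0.7168 / 29.90 = 0.02397 hr⁻¹
t½ = ln 2 / k = ln 2 / 0.02397 ≈ 28.9 hours

28.9 hours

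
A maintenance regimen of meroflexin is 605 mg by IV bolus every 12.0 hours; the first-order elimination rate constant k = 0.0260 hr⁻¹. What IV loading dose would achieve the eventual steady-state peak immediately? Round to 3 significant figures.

Accumulation ratio R = 1 / (1 − e^(−kτ)) = 1 / (1 − e^(−0.02600×12.0)) = 1 / (1 − 0.7320) = 3.731
Loading dose = maintenance dose × R = 605 × 3.731 ≈ 2260 mg

2260 mg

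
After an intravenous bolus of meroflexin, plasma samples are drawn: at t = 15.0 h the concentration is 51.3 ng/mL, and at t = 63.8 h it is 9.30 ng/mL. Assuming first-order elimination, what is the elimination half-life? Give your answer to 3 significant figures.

19.8 hours

k = ln(C₁/C₂) / (t₂ − t₁) = ln(51.3/9.30) / (63.8 − 15.0)
  = 1.708 / 48.80 = 0.03499 h⁻¹
t½ = ln 2 / k = ln 2 / 0.03499 ≈ 19.8 hours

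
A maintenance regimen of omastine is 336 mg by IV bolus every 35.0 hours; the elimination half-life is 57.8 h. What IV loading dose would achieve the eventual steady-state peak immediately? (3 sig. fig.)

980 mg

k = ln 2 / 57.8 = 0.01199 h⁻¹
Accumulation ratio R = 1 / (1 − e^(−kτ)) = 1 / (1 − e^(−0.01199×35.0)) = 1 / (1 − 0.6572) = 2.917
Loading dose = maintenance dose × R = 336 × 2.917 ≈ 980 mg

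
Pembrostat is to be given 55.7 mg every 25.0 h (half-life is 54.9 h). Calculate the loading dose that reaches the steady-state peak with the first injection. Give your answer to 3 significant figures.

k = ln 2 / 54.9 = 0.01263 h⁻¹
Accumulation ratio R = 1 / (1 − e^(−kτ)) = 1 / (1 − e^(−0.01263×25.0)) = 1 / (1 − 0.7293) = 3.694
Loading dose = maintenance dose × R = 55.7 × 3.694 ≈ 206 mg

206 mg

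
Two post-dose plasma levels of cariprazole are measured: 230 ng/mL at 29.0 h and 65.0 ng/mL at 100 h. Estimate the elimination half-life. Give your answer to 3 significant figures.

k = ln(C₁/C₂) / (t₂ − t₁) = ln(230/65.0) / (100 − 29.0)
  = 1.264 / 71.00 = 0.01780 h⁻¹
t½ = ln 2 / k = ln 2 / 0.01780 ≈ 38.9 hours

38.9 hours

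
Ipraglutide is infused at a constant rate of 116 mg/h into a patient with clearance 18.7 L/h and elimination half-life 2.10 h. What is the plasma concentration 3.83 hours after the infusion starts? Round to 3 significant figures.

4.45 mg/L

Css = rate / CL = 116 / 18.7 = 6.203 mg/L
k = ln 2 / 2.10 = 0.3301 h⁻¹
C(t) = Css (1 − e^(−kt)) = 6.203 × (1 − e^(−1.264)) = 6.203 × 0.7175 ≈ 4.45 mg/L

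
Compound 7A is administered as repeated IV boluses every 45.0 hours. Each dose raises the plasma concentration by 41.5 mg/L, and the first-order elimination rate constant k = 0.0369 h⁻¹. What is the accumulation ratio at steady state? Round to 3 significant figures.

Fraction remaining after one interval: e^(−kτ) = e^(−0.03690 × 45.0) = 0.1900
R = 1 / (1 − 0.1900) = 1 / 0.8100 ≈ 1.23

1.23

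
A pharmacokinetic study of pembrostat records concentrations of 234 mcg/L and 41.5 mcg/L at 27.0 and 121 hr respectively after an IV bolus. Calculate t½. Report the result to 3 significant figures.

k = ln(C₁/C₂) / (t₂ − t₁) = ln(234/41.5) / (121 − 27.0)
  = 1.730 / 94.00 = 0.01840 hr⁻¹
t½ = ln 2 / k = ln 2 / 0.01840 ≈ 37.7 hours

37.7 hours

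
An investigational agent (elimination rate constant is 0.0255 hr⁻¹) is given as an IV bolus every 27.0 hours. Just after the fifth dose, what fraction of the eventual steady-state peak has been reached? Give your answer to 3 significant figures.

0.968

f_n = 1 − e^(−nkτ) = 1 − e^(−5 × 0.02550 × 27.0) = 1 − e^(−3.442) = 1 − 0.03198 ≈ 0.968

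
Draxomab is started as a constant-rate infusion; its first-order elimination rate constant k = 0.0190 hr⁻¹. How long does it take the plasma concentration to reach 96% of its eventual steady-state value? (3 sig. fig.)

169 hours

f = 1 − e^(−kt)  ⇒  t = −ln(1 − f) / k
t = −ln(1 − 0.96) / 0.01900 = 3.219 / 0.01900 ≈ 169 hours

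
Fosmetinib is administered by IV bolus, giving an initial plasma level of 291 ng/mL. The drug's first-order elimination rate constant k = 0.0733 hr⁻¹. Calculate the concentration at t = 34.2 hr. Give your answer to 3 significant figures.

23.7 ng/mL

C(t) = C₀ e^(−kt) = 291 × e^(−0.07330 × 34.2) = 291 × e^(−2.507) = 291 × 0.08152 ≈ 23.7 ng/mL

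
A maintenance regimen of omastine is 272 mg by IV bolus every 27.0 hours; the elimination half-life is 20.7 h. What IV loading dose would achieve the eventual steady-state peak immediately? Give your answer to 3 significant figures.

457 mg

k = ln 2 / 20.7 = 0.03349 h⁻¹
Accumulation ratio R = 1 / (1 − e^(−kτ)) = 1 / (1 − e^(−0.03349×27.0)) = 1 / (1 − 0.4049) = 1.680
Loading dose = maintenance dose × R = 272 × 1.680 ≈ 457 mg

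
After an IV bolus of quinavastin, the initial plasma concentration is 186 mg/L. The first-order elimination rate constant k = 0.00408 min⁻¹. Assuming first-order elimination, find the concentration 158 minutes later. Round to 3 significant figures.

C(t) = C₀ e^(−kt) = 186 × e^(−0.004080 × 158) = 186 × e^(−0.6446) = 186 × 0.5249 ≈ 97.6 mg/L

97.6 mg/L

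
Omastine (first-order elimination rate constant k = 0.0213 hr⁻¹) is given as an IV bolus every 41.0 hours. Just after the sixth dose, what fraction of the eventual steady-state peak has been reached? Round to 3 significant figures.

0.995

f_n = 1 − e^(−nkτ) = 1 − e^(−6 × 0.02130 × 41.0) = 1 − e^(−5.240) = 1 − 0.005301 ≈ 0.995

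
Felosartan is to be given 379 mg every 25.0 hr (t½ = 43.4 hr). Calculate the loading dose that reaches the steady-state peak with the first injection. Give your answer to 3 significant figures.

1150 mg

k = ln 2 / 43.4 = 0.01597 hr⁻¹
Accumulation ratio R = 1 / (1 − e^(−kτ)) = 1 / (1 − e^(−0.01597×25.0)) = 1 / (1 − 0.6708) = 3.038
Loading dose = maintenance dose × R = 379 × 3.038 ≈ 1150 mg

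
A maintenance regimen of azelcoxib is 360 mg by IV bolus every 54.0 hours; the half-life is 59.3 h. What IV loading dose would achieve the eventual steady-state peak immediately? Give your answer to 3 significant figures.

769 mg

k = ln 2 / 59.3 = 0.01169 h⁻¹
Accumulation ratio R = 1 / (1 − e^(−kτ)) = 1 / (1 − e^(−0.01169×54.0)) = 1 / (1 − 0.5320) = 2.137
Loading dose = maintenance dose × R = 360 × 2.137 ≈ 769 mg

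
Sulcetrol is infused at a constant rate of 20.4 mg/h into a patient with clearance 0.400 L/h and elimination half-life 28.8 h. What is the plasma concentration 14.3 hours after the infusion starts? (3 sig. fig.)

14.9 µg/mL

Css = rate / CL = 20.4 / 0.400 = 51.00 µg/mL
k = ln 2 / 28.8 = 0.02407 h⁻¹
C(t) = Css (1 − e^(−kt)) = 51.00 × (1 − e^(−0.3442)) = 51.00 × 0.2912 ≈ 14.9 µg/mL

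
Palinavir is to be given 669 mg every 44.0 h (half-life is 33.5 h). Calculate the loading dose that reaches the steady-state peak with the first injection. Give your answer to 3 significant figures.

k = ln 2 / 33.5 = 0.02069 h⁻¹
Accumulation ratio R = 1 / (1 − e^(−kτ)) = 1 / (1 − e^(−0.02069×44.0)) = 1 / (1 − 0.4024) = 1.673
Loading dose = maintenance dose × R = 669 × 1.673 ≈ 1120 mg

1120 mg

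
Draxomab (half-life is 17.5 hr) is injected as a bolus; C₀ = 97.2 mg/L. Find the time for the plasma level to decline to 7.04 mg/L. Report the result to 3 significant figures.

k = ln 2 / 17.5 = 0.03961 hr⁻¹
C(t) = C₀ e^(−kt)  ⇒  t = ln(C₀/C) / k
t = ln(97.2/7.04) / 0.03961 = 2.625 / 0.03961 ≈ 66.3 hours

66.3 hours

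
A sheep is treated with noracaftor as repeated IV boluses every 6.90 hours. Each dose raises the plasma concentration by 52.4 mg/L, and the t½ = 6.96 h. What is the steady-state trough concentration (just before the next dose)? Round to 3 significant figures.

53.0 mg/L

k = ln 2 / 6.96 = 0.09959 h⁻¹
Fraction remaining after one interval: e^(−kτ) = e^(−0.09959 × 6.90) = 0.5030
R = 1 / (1 − 0.5030) = 2.012
Css,max = 52.4 × 2.012 = 105.4 mg/L
Css,min = Css,max × e^(−kτ) = 105.4 × 0.5030 ≈ 53.0 mg/L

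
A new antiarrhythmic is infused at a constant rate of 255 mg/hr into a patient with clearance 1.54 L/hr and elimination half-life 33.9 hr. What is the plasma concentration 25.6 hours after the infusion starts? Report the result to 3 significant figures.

67.5 mg/L

Css = rate / CL = 255 / 1.54 = 165.6 mg/L
k = ln 2 / 33.9 = 0.02045 hr⁻¹
C(t) = Css (1 − e^(−kt)) = 165.6 × (1 − e^(−0.5234)) = 165.6 × 0.4075 ≈ 67.5 mg/L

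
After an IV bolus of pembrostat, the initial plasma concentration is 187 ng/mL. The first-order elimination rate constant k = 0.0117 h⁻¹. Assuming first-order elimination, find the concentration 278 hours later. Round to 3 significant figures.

7.23 ng/mL

C(t) = C₀ e^(−kt) = 187 × e^(−0.01170 × 278) = 187 × e^(−3.253) = 187 × 0.03867 ≈ 7.23 ng/mL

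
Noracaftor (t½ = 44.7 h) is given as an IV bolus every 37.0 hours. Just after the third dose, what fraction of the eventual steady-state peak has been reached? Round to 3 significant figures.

k = ln 2 / 44.7 = 0.01551 h⁻¹
f_n = 1 − e^(−nkτ) = 1 − e^(−3 × 0.01551 × 37.0) = 1 − e^(−1.721) = 1 − 0.1788 ≈ 0.821

0.821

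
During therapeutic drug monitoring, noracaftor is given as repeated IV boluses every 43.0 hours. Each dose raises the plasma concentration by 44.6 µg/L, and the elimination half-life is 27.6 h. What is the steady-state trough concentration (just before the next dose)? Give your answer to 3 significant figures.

k = ln 2 / 27.6 = 0.02511 h⁻¹
Fraction remaining after one interval: e^(−kτ) = e^(−0.02511 × 43.0) = 0.3396
R = 1 / (1 − 0.3396) = 1.514
Css,max = 44.6 × 1.514 = 67.54 µg/L
Css,min = Css,max × e^(−kτ) = 67.54 × 0.3396 ≈ 22.9 µg/L

22.9 µg/L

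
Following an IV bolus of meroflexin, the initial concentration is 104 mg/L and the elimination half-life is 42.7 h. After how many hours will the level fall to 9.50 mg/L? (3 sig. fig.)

k = ln 2 / 42.7 = 0.01623 h⁻¹
C(t) = C₀ e^(−kt)  ⇒  t = ln(C₀/C) / k
t = ln(104/9.50) / 0.01623 = 2.393 / 0.01623 ≈ 147 hours

147 hours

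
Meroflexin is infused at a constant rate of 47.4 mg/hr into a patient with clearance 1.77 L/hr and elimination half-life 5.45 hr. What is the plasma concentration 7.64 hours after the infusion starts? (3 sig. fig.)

16.6 mg/L

Css = rate / CL = 47.4 / 1.77 = 26.78 mg/L
k = ln 2 / 5.45 = 0.1272 hr⁻¹
C(t) = Css (1 − e^(−kt)) = 26.78 × (1 − e^(−0.9717)) = 26.78 × 0.6216 ≈ 16.6 mg/L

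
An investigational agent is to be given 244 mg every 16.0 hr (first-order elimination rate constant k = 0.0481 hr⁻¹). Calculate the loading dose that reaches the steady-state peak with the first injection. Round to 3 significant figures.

455 mg

Accumulation ratio R = 1 / (1 − e^(−kτ)) = 1 / (1 − e^(−0.04810×16.0)) = 1 / (1 − 0.4632) = 1.863
Loading dose = maintenance dose × R = 244 × 1.863 ≈ 455 mg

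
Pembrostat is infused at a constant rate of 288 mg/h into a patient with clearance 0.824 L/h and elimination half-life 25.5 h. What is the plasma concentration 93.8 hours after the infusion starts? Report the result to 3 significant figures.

322 µg/mL

Css = rate / CL = 288 / 0.824 = 349.5 µg/mL
k = ln 2 / 25.5 = 0.02718 h⁻¹
C(t) = Css (1 − e^(−kt)) = 349.5 × (1 − e^(−2.550)) = 349.5 × 0.9219 ≈ 322 µg/mL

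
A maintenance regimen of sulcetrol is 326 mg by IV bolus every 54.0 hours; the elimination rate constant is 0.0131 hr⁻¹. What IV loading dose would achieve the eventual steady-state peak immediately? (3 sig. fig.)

Accumulation ratio R = 1 / (1 − e^(−kτ)) = 1 / (1 − e^(−0.01310×54.0)) = 1 / (1 − 0.4929) = 1.972
Loading dose = maintenance dose × R = 326 × 1.972 ≈ 643 mg

643 mg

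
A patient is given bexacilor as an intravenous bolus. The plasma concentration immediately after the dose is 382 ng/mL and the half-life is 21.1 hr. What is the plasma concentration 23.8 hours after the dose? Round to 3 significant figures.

k = ln 2 / 21.1 = 0.03285 hr⁻¹
23.8 hr is 1.128 half-lives, so C = 382 × (1/2)^1.128 = 382 × 0.4576 ≈ 175 ng/mL

175 ng/mL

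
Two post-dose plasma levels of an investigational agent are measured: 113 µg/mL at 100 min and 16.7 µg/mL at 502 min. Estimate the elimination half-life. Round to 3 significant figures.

146 minutes

k = ln(C₁/C₂) / (t₂ − t₁) = ln(113/16.7) / (502 − 100)
  = 1.912 / 402.0 = 0.004756 min⁻¹
t½ = ln 2 / k = ln 2 / 0.004756 ≈ 146 minutes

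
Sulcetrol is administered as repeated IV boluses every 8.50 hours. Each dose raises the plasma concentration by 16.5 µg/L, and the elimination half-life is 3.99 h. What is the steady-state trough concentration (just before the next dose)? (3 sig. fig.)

k = ln 2 / 3.99 = 0.1737 h⁻¹
Fraction remaining after one interval: e^(−kτ) = e^(−0.1737 × 8.50) = 0.2284
R = 1 / (1 − 0.2284) = 1.296
Css,max = 16.5 × 1.296 = 21.38 µg/L
Css,min = Css,max × e^(−kτ) = 21.38 × 0.2284 ≈ 4.88 µg/L

4.88 µg/L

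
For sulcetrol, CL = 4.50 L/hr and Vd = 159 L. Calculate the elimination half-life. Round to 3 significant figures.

24.5 hours

k = CL / V = 4.50 / 159 = 0.02830 hr⁻¹
t½ = ln 2 / k = ln 2 / 0.02830 ≈ 24.5 hours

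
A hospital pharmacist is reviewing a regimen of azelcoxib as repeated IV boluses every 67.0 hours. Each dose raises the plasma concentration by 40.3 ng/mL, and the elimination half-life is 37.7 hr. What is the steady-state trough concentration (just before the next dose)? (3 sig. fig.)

k = ln 2 / 37.7 = 0.01839 hr⁻¹
Fraction remaining after one interval: e^(−kτ) = e^(−0.01839 × 67.0) = 0.2918
R = 1 / (1 − 0.2918) = 1.412
Css,max = 40.3 × 1.412 = 56.90 ng/mL
Css,min = Css,max × e^(−kτ) = 56.90 × 0.2918 ≈ 16.6 ng/mL

16.6 ng/mL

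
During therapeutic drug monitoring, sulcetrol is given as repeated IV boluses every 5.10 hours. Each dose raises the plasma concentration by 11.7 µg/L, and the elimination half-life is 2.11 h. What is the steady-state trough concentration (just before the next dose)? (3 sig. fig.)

2.70 µg/L

k = ln 2 / 2.11 = 0.3285 h⁻¹
Fraction remaining after one interval: e^(−kτ) = e^(−0.3285 × 5.10) = 0.1872
R = 1 / (1 − 0.1872) = 1.230
Css,max = 11.7 × 1.230 = 14.40 µg/L
Css,min = Css,max × e^(−kτ) = 14.40 × 0.1872 ≈ 2.70 µg/L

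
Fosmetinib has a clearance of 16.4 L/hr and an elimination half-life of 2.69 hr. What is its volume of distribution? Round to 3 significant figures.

63.6 L

k = ln 2 / t½ = ln 2 / 2.69 = 0.2577 hr⁻¹
V = CL / k = 16.4 / 0.2577 ≈ 63.6 L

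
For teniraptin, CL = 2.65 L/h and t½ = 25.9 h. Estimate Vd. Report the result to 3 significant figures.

k = ln 2 / t½ = ln 2 / 25.9 = 0.02676 h⁻¹
V = CL / k = 2.65 / 0.02676 ≈ 99.0 L

99.0 L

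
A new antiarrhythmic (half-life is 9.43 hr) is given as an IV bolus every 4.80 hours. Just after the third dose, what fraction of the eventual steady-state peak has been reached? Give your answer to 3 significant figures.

k = ln 2 / 9.43 = 0.07350 hr⁻¹
f_n = 1 − e^(−nkτ) = 1 − e^(−3 × 0.07350 × 4.80) = 1 − e^(−1.058) = 1 − 0.3470 ≈ 0.653

0.653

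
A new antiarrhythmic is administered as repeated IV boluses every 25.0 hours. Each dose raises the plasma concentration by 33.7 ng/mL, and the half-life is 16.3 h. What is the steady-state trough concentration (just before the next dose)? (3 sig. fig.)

17.8 ng/mL

k = ln 2 / 16.3 = 0.04252 h⁻¹
Fraction remaining after one interval: e^(−kτ) = e^(−0.04252 × 25.0) = 0.3454
R = 1 / (1 − 0.3454) = 1.528
Css,max = 33.7 × 1.528 = 51.48 ng/mL
Css,min = Css,max × e^(−kτ) = 51.48 × 0.3454 ≈ 17.8 ng/mL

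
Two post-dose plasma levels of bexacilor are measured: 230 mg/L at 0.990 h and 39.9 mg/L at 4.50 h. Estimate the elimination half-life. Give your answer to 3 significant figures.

k = ln(C₁/C₂) / (t₂ − t₁) = ln(230/39.9) / (4.50 − 0.990)
  = 1.752 / 3.510 = 0.4991 h⁻¹
t½ = ln 2 / k = ln 2 / 0.4991 ≈ 1.39 hours

1.39 hours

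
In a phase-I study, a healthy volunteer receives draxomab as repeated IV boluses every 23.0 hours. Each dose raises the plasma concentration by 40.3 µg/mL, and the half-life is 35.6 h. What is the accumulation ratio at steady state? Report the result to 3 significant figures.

2.77

k = ln 2 / 35.6 = 0.01947 h⁻¹
Fraction remaining after one interval: e^(−kτ) = e^(−0.01947 × 23.0) = 0.6390
R = 1 / (1 − 0.6390) = 1 / 0.3610 ≈ 2.77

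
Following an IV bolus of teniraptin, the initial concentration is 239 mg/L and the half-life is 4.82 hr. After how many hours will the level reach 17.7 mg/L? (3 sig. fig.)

k = ln 2 / 4.82 = 0.1438 hr⁻¹
C(t) = C₀ e^(−kt)  ⇒  t = ln(C₀/C) / k
t = ln(239/17.7) / 0.1438 = 2.603 / 0.1438 ≈ 18.1 hours

18.1 hours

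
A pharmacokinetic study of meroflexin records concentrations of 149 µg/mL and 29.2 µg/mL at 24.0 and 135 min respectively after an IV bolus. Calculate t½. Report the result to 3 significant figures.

47.2 minutes

k = ln(C₁/C₂) / (t₂ − t₁) = ln(149/29.2) / (135 − 24.0)
  = 1.630 / 111.0 = 0.01468 min⁻¹
t½ = ln 2 / k = ln 2 / 0.01468 ≈ 47.2 minutes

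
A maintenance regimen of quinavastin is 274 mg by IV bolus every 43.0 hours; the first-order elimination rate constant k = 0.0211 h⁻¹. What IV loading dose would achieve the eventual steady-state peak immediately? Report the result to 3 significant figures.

459 mg

Accumulation ratio R = 1 / (1 − e^(−kτ)) = 1 / (1 − e^(−0.02110×43.0)) = 1 / (1 − 0.4036) = 1.677
Loading dose = maintenance dose × R = 274 × 1.677 ≈ 459 mg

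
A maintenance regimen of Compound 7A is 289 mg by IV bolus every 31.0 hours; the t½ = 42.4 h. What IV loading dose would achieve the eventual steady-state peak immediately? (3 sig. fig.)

727 mg

k = ln 2 / 42.4 = 0.01635 h⁻¹
Accumulation ratio R = 1 / (1 − e^(−kτ)) = 1 / (1 − e^(−0.01635×31.0)) = 1 / (1 − 0.6024) = 2.515
Loading dose = maintenance dose × R = 289 × 2.515 ≈ 727 mg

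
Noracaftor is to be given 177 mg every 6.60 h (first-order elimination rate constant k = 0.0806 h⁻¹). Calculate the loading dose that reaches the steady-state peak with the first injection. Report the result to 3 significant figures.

Accumulation ratio R = 1 / (1 − e^(−kτ)) = 1 / (1 − e^(−0.08060×6.60)) = 1 / (1 − 0.5875) = 2.424
Loading dose = maintenance dose × R = 177 × 2.424 ≈ 429 mg

429 mg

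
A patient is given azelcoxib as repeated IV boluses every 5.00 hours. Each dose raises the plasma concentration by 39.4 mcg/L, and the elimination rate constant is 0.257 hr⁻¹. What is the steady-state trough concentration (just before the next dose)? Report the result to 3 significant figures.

Fraction remaining after one interval: e^(−kτ) = e^(−0.2570 × 5.00) = 0.2767
R = 1 / (1 − 0.2767) = 1.382
Css,max = 39.4 × 1.382 = 54.47 mcg/L
Css,min = Css,max × e^(−kτ) = 54.47 × 0.2767 ≈ 15.1 mcg/L

15.1 mcg/L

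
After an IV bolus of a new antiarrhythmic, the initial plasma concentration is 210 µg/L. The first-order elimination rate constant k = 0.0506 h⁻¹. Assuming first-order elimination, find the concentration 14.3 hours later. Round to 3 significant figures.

C(t) = C₀ e^(−kt) = 210 × e^(−0.05060 × 14.3) = 210 × e^(−0.7236) = 210 × 0.4850 ≈ 102 µg/L

102 µg/L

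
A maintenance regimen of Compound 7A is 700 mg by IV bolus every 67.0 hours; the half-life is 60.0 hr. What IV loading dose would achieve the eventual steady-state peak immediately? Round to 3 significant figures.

k = ln 2 / 60.0 = 0.01155 hr⁻¹
Accumulation ratio R = 1 / (1 − e^(−kτ)) = 1 / (1 − e^(−0.01155×67.0)) = 1 / (1 − 0.4612) = 1.856
Loading dose = maintenance dose × R = 700 × 1.856 ≈ 1300 mg

1300 mg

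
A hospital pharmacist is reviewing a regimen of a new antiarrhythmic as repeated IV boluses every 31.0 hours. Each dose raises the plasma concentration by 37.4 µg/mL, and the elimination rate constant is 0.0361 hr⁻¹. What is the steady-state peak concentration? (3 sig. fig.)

55.5 µg/mL

Fraction remaining after one interval: e^(−kτ) = e^(−0.03610 × 31.0) = 0.3266
R = 1 / (1 − 0.3266) = 1.485
Css,max = 37.4 × 1.485 ≈ 55.5 µg/mL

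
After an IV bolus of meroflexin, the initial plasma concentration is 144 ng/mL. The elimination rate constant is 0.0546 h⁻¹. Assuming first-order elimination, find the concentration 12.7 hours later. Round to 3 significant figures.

72.0 ng/mL

C(t) = C₀ e^(−kt) = 144 × e^(−0.05460 × 12.7) = 144 × e^(−0.6934) = 144 × 0.4999 ≈ 72.0 ng/mL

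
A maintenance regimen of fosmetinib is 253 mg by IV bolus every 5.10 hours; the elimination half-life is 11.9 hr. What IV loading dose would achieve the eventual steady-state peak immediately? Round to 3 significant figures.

984 mg

k = ln 2 / 11.9 = 0.05825 hr⁻¹
Accumulation ratio R = 1 / (1 − e^(−kτ)) = 1 / (1 − e^(−0.05825×5.10)) = 1 / (1 − 0.7430) = 3.891
Loading dose = maintenance dose × R = 253 × 3.891 ≈ 984 mg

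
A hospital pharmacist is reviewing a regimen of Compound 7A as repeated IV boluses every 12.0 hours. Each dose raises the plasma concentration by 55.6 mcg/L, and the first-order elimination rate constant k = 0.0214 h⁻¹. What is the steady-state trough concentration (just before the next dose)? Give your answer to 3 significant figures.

Fraction remaining after one interval: e^(−kτ) = e^(−0.02140 × 12.0) = 0.7735
R = 1 / (1 − 0.7735) = 4.415
Css,max = 55.6 × 4.415 = 245.5 mcg/L
Css,min = Css,max × e^(−kτ) = 245.5 × 0.7735 ≈ 190 mcg/L

190 mcg/L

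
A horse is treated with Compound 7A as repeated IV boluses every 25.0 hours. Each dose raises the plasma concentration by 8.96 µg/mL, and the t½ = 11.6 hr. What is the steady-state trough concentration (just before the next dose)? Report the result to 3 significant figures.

k = ln 2 / 11.6 = 0.05975 hr⁻¹
Fraction remaining after one interval: e^(−kτ) = e^(−0.05975 × 25.0) = 0.2245
R = 1 / (1 − 0.2245) = 1.290
Css,max = 8.96 × 1.290 = 11.55 µg/mL
Css,min = Css,max × e^(−kτ) = 11.55 × 0.2245 ≈ 2.59 µg/mL

2.59 µg/mL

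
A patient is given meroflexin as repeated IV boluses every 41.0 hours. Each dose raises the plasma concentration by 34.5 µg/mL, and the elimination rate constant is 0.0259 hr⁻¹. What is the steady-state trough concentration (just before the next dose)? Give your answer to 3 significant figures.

Fraction remaining after one interval: e^(−kτ) = e^(−0.02590 × 41.0) = 0.3458
R = 1 / (1 − 0.3458) = 1.529
Css,max = 34.5 × 1.529 = 52.74 µg/mL
Css,min = Css,max × e^(−kτ) = 52.74 × 0.3458 ≈ 18.2 µg/mL

18.2 µg/mL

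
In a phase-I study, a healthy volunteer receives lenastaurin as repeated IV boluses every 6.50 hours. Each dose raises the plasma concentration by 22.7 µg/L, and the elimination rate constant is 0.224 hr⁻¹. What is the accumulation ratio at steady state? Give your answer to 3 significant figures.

1.30

Fraction remaining after one interval: e^(−kτ) = e^(−0.2240 × 6.50) = 0.2332
R = 1 / (1 − 0.2332) = 1 / 0.7668 ≈ 1.30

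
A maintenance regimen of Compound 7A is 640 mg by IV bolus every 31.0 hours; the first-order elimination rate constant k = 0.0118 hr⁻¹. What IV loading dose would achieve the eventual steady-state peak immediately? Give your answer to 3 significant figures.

2090 mg

Accumulation ratio R = 1 / (1 − e^(−kτ)) = 1 / (1 − e^(−0.01180×31.0)) = 1 / (1 − 0.6936) = 3.264
Loading dose = maintenance dose × R = 640 × 3.264 ≈ 2090 mg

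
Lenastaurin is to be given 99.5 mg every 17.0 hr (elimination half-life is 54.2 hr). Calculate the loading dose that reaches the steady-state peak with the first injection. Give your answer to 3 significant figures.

k = ln 2 / 54.2 = 0.01279 hr⁻¹
Accumulation ratio R = 1 / (1 − e^(−kτ)) = 1 / (1 − e^(−0.01279×17.0)) = 1 / (1 − 0.8046) = 5.118
Loading dose = maintenance dose × R = 99.5 × 5.118 ≈ 509 mg

509 mg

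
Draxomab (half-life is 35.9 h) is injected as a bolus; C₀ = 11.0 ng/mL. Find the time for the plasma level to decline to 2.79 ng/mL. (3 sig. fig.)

71.1 hours

k = ln 2 / 35.9 = 0.01931 h⁻¹
C(t) = C₀ e^(−kt)  ⇒  t = ln(C₀/C) / k
t = ln(11.0/2.79) / 0.01931 = 1.372 / 0.01931 ≈ 71.1 hours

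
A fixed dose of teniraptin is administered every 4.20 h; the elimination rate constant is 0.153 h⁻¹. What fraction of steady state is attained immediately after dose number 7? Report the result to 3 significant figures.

0.989

f_n = 1 − e^(−nkτ) = 1 − e^(−7 × 0.1530 × 4.20) = 1 − e^(−4.498) = 1 − 0.01113 ≈ 0.989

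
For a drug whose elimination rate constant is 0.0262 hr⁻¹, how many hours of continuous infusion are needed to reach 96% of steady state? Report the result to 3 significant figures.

f = 1 − e^(−kt)  ⇒  t = −ln(1 − f) / k
t = −ln(1 − 0.96) / 0.02620 = 3.219 / 0.02620 ≈ 123 hours

123 hours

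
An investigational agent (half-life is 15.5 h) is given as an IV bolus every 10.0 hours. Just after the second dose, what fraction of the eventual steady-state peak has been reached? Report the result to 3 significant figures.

0.591

k = ln 2 / 15.5 = 0.04472 h⁻¹
f_n = 1 − e^(−nkτ) = 1 − e^(−2 × 0.04472 × 10.0) = 1 − e^(−0.8944) = 1 − 0.4089 ≈ 0.591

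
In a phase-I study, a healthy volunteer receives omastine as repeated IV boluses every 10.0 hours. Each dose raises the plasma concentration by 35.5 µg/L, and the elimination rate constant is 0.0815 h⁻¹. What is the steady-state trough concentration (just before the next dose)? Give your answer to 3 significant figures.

28.2 µg/L

Fraction remaining after one interval: e^(−kτ) = e^(−0.08150 × 10.0) = 0.4426
R = 1 / (1 − 0.4426) = 1.794
Css,max = 35.5 × 1.794 = 63.69 µg/L
Css,min = Css,max × e^(−kτ) = 63.69 × 0.4426 ≈ 28.2 µg/L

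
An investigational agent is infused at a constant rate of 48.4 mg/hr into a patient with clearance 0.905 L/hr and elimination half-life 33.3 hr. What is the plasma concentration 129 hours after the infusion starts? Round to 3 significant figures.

49.8 mg/L

Css = rate / CL = 48.4 / 0.905 = 53.48 mg/L
k = ln 2 / 33.3 = 0.02082 hr⁻¹
C(t) = Css (1 − e^(−kt)) = 53.48 × (1 − e^(−2.685)) = 53.48 × 0.9318 ≈ 49.8 mg/L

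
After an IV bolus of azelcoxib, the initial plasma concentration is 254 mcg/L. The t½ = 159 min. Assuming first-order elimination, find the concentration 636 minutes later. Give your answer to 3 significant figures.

k = ln 2 / 159 = 0.004359 min⁻¹
C(t) = C₀ e^(−kt) = 254 × e^(−0.004359 × 636) = 254 × e^(−2.773) = 254 × 0.06250 ≈ 15.9 mcg/L

15.9 mcg/L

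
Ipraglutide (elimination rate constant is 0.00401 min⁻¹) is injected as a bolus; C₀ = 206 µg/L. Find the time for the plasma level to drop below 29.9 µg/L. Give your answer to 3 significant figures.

481 minutes

C(t) = C₀ e^(−kt)  ⇒  t = ln(C₀/C) / k
t = ln(206/29.9) / 0.004010 = 1.930 / 0.004010 ≈ 481 minutes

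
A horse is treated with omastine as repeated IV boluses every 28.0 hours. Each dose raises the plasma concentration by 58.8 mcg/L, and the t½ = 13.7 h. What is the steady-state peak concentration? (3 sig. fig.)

77.6 mcg/L

k = ln 2 / 13.7 = 0.05059 h⁻¹
Fraction remaining after one interval: e^(−kτ) = e^(−0.05059 × 28.0) = 0.2425
R = 1 / (1 − 0.2425) = 1.320
Css,max = 58.8 × 1.320 ≈ 77.6 mcg/L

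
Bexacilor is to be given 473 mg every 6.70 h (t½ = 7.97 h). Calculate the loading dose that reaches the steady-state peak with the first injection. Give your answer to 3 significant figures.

k = ln 2 / 7.97 = 0.08697 h⁻¹
Accumulation ratio R = 1 / (1 − e^(−kτ)) = 1 / (1 − e^(−0.08697×6.70)) = 1 / (1 − 0.5584) = 2.264
Loading dose = maintenance dose × R = 473 × 2.264 ≈ 1070 mg

1070 mg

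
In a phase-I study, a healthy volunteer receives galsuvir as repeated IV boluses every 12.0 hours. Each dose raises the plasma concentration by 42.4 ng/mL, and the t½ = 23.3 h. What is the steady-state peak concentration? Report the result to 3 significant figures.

k = ln 2 / 23.3 = 0.02975 h⁻¹
Fraction remaining after one interval: e^(−kτ) = e^(−0.02975 × 12.0) = 0.6998
R = 1 / (1 − 0.6998) = 3.331
Css,max = 42.4 × 3.331 ≈ 141 ng/mL

141 ng/mL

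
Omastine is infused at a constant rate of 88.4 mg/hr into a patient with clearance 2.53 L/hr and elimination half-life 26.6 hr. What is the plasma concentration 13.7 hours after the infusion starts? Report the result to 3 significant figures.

Css = rate / CL = 88.4 / 2.53 = 34.94 mg/L
k = ln 2 / 26.6 = 0.02606 hr⁻¹
C(t) = Css (1 − e^(−kt)) = 34.94 × (1 − e^(−0.3570)) = 34.94 × 0.3002 ≈ 10.5 mg/L

10.5 mg/L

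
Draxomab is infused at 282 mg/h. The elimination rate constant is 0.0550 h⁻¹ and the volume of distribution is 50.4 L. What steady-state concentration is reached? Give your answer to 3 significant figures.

CL = k · V = 0.0550 × 50.4 = 2.772 L/h
Css = rate / CL = 282 / 2.772 ≈ 102 µg/mL

102 µg/mL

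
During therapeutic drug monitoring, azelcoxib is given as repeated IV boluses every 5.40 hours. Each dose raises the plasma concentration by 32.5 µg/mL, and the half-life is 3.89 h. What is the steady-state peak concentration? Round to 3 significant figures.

52.6 µg/mL

k = ln 2 / 3.89 = 0.1782 h⁻¹
Fraction remaining after one interval: e^(−kτ) = e^(−0.1782 × 5.40) = 0.3820
R = 1 / (1 − 0.3820) = 1.618
Css,max = 32.5 × 1.618 ≈ 52.6 µg/mL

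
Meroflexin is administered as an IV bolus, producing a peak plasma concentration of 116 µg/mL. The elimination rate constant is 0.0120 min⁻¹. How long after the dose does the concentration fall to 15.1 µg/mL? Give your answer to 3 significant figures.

C(t) = C₀ e^(−kt)  ⇒  t = ln(C₀/C) / k
t = ln(116/15.1) / 0.01200 = 2.039 / 0.01200 ≈ 170 minutes

170 minutes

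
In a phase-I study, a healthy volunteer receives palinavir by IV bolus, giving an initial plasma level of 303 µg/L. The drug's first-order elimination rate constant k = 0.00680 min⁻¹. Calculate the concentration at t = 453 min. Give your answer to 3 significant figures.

C(t) = C₀ e^(−kt) = 303 × e^(−0.006800 × 453) = 303 × e^(−3.080) = 303 × 0.04594 ≈ 13.9 µg/L

13.9 µg/L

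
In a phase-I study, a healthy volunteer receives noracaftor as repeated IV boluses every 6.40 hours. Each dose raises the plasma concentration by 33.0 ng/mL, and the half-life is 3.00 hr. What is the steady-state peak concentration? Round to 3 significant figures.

42.7 ng/mL

k = ln 2 / 3.00 = 0.2310 hr⁻¹
Fraction remaining after one interval: e^(−kτ) = e^(−0.2310 × 6.40) = 0.2279
R = 1 / (1 − 0.2279) = 1.295
Css,max = 33.0 × 1.295 ≈ 42.7 ng/mL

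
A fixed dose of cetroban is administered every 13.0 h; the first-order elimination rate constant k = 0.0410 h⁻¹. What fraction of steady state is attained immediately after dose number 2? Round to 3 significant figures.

f_n = 1 − e^(−nkτ) = 1 − e^(−2 × 0.04100 × 13.0) = 1 − e^(−1.066) = 1 − 0.3444 ≈ 0.656

0.656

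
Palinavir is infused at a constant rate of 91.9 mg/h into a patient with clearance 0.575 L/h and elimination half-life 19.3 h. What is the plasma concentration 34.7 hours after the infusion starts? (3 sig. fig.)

114 µg/mL

Css = rate / CL = 91.9 / 0.575 = 159.8 µg/mL
k = ln 2 / 19.3 = 0.03591 h⁻¹
C(t) = Css (1 − e^(−kt)) = 159.8 × (1 − e^(−1.246)) = 159.8 × 0.7124 ≈ 114 µg/mL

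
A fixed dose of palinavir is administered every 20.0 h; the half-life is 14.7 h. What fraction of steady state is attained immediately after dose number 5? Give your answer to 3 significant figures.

k = ln 2 / 14.7 = 0.04715 h⁻¹
f_n = 1 − e^(−nkτ) = 1 − e^(−5 × 0.04715 × 20.0) = 1 − e^(−4.715) = 1 − 0.008957 ≈ 0.991

0.991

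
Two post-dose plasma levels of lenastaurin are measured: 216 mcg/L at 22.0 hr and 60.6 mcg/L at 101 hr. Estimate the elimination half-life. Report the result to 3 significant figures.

43.1 hours

k = ln(C₁/C₂) / (t₂ − t₁) = ln(216/60.6) / (101 − 22.0)
  = 1.271 / 79.00 = 0.01609 hr⁻¹
t½ = ln 2 / k = ln 2 / 0.01609 ≈ 43.1 hours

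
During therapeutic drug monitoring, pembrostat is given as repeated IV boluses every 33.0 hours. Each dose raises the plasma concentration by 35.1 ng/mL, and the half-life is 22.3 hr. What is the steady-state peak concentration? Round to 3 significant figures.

k = ln 2 / 22.3 = 0.03108 hr⁻¹
Fraction remaining after one interval: e^(−kτ) = e^(−0.03108 × 33.0) = 0.3585
R = 1 / (1 − 0.3585) = 1.559
Css,max = 35.1 × 1.559 ≈ 54.7 ng/mL

54.7 ng/mL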